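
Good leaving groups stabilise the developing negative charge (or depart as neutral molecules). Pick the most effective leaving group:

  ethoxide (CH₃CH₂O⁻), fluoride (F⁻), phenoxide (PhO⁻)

fluoride (F⁻)

Rank by basicity of the departing species: weakest base leaves most easily.
fluoride (F⁻): pKₐ(HF) ≈ 3.2
phenoxide (PhO⁻): pKₐ(C₆H₅OH (phenol)) ≈ 10
ethoxide (CH₃CH₂O⁻): pKₐ(CH₃CH₂OH) ≈ 16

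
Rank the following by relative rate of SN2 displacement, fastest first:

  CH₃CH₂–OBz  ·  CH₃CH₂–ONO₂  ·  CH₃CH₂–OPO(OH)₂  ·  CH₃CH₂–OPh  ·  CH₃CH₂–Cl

Identical carbon frameworks mean the comparison reduces to leaving-group quality.
Leaving-group ability tracks the stability of the departed species; conjugate-acid pKₐ is the usual yardstick (lower pKₐ → better LG).
CH₃CH₂–Cl loses Cl⁻: pKₐ(HCl) ≈ -7
CH₃CH₂–ONO₂ loses NO₃⁻: pKₐ(HNO₃) ≈ -1.3
CH₃CH₂–OPO(OH)₂ loses H₂PO₄⁻: pKₐ(H₃PO₄) ≈ 2.1
CH₃CH₂–OBz loses PhCOO⁻: pKₐ(C₆H₅COOH) ≈ 4.2
CH₃CH₂–OPh loses PhO⁻: pKₐ(C₆H₅OH (phenol)) ≈ 10

CH₃CH₂–Cl > CH₃CH₂–ONO₂ > CH₃CH₂–OPO(OH)₂ > CH₃CH₂–OBz > CH₃CH₂–OPh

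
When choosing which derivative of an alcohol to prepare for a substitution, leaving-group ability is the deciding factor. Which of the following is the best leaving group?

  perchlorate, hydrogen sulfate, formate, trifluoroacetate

perchlorate

Leaving-group ability tracks the stability of the departed species; conjugate-acid pKₐ is the usual yardstick (lower pKₐ → better LG).
perchlorate: pKₐ(HClO₄) ≈ -10
hydrogen sulfate: pKₐ(H₂SO₄) ≈ -3
trifluoroacetate: pKₐ(CF₃COOH) ≈ 0.2
formate: pKₐ(HCOOH) ≈ 3.8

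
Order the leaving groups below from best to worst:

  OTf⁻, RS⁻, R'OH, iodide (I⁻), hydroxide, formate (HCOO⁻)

OTf⁻ > iodide (I⁻) > R'OH > formate (HCOO⁻) > RS⁻ > hydroxide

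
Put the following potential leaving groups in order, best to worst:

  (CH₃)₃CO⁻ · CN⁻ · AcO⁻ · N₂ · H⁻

Rank by basicity of the departing species: weakest base leaves most easily.
N₂: no meaningful conjugate acid; N₂ departs as an exceptionally stable neutral molecule
AcO⁻: pKₐ(CH₃COOH) ≈ 4.8 — resonance-stabilised but still a weak base
CN⁻: pKₐ(HCN) ≈ 9.2 — sp carbon stabilises the charge somewhat, but still a poor LG
(CH₃)₃CO⁻: pKₐ(t-BuOH) ≈ 18
H⁻: pKₐ(H₂) ≈ 36 — extremely strong base; leaves only in special hydride-transfer contexts

N₂ > AcO⁻ > CN⁻ > (CH₃)₃CO⁻ > H⁻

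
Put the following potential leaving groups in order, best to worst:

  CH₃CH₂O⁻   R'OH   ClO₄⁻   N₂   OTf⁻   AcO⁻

N₂: no meaningful conjugate acid; N₂ departs as an exceptionally stable neutral molecule
OTf⁻: pKₐ(CF₃SO₃H (triflic acid)) ≈ -14
ClO₄⁻: pKₐ(HClO₄) ≈ -10
R'OH: pKₐ(R'OH₂⁺) ≈ -2.4
AcO⁻: pKₐ(CH₃COOH) ≈ 4.8
CH₃CH₂O⁻: pKₐ(CH₃CH₂OH) ≈ 16

N₂ > OTf⁻ > ClO₄⁻ > R'OH > AcO⁻ > CH₃CH₂O⁻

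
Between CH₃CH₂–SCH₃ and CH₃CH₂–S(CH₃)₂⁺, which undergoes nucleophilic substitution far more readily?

CH₃CH₂–S(CH₃)₂⁺

From CH₃CH₂–SCH₃ the departing group would be RS⁻ (pKₐ(RSH (a thiol)) ≈ 10.5). Moderately basic; rarely leaves without activation.
From CH₃CH₂–S(CH₃)₂⁺ the leaving group is SR'₂ (pKₐ(R'₂SH⁺) ≈ -7). Neutral; leaves from a sulfonium salt (R–SR'₂⁺).
(In practice CH₃CH₂–S(CH₃)₂⁺ is made from CH₃CH₂–SCH₃ by S-methylation with CH₃I, allowing neutral dimethyl sulfide, rather than methanethiolate, to depart.)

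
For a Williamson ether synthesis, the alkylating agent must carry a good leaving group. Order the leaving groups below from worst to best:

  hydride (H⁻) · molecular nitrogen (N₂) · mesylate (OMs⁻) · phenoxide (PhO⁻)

The more stable X⁻ (or X) is on its own — i.e. the weaker a base it is — the better a leaving group it makes.
molecular nitrogen (N₂): no meaningful conjugate acid; N₂ departs as an exceptionally stable neutral molecule
mesylate (OMs⁻): pKₐ(CH₃SO₃H (MsOH)) ≈ -1.9
phenoxide (PhO⁻): pKₐ(C₆H₅OH (phenol)) ≈ 10 — resonance into the ring helps, but still a poor LG
hydride (H⁻): pKₐ(H₂) ≈ 36 — extremely strong base; leaves only in special hydride-transfer contexts
Listed from poorest to best leaving group as asked.

hydride (H⁻) < phenoxide (PhO⁻) < mesylate (OMs⁻) < molecular nitrogen (N₂)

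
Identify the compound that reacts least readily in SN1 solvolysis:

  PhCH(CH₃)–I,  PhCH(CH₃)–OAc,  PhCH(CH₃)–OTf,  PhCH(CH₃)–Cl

Same R in every case — rank the leaving groups.
Rank by basicity of the departing species: weakest base leaves most easily.
PhCH(CH₃)–OTf loses OTf⁻: pKₐ(CF₃SO₃H (triflic acid)) ≈ -14
PhCH(CH₃)–I loses I⁻: pKₐ(HI) ≈ -10
PhCH(CH₃)–Cl loses Cl⁻: pKₐ(HCl) ≈ -7
PhCH(CH₃)–OAc loses AcO⁻: pKₐ(CH₃COOH) ≈ 4.8

PhCH(CH₃)–OAc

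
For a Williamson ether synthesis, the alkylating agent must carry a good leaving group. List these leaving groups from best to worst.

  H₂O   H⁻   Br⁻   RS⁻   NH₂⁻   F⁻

Br⁻ > H₂O > F⁻ > RS⁻ > H⁻ > NH₂⁻

Br⁻: pKₐ(HBr) ≈ -9 — weak base; good leaving group
H₂O: pKₐ(H₃O⁺) ≈ -1.7 — neutral; leaves from a protonated alcohol (R–OH₂⁺)
F⁻: pKₐ(HF) ≈ 3.2
RS⁻: pKₐ(RSH (a thiol)) ≈ 10.5
H⁻: pKₐ(H₂) ≈ 36 — extremely strong base; leaves only in special hydride-transfer contexts
NH₂⁻: pKₐ(NH₃) ≈ 38 — extremely strong base; never a leaving group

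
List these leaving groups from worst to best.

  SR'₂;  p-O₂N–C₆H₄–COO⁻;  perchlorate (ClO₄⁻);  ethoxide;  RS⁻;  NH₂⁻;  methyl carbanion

methyl carbanion < NH₂⁻ < ethoxide < RS⁻ < p-O₂N–C₆H₄–COO⁻ < SR'₂ < perchlorate (ClO₄⁻)

perchlorate (ClO₄⁻): pKₐ(HClO₄) ≈ -10 — extremely weak base; rarely used for safety reasons
SR'₂: pKₐ(R'₂SH⁺) ≈ -7
p-O₂N–C₆H₄–COO⁻: pKₐ(p-nitrobenzoic acid) ≈ 3.4 — electron-withdrawing nitro group stabilises the carboxylate
RS⁻: pKₐ(RSH (a thiol)) ≈ 10.5 — moderately basic; rarely leaves without activation
ethoxide: pKₐ(CH₃CH₂OH) ≈ 16 — strong base; alkoxides do not leave unassisted
NH₂⁻: pKₐ(NH₃) ≈ 38 — extremely strong base; never a leaving group
methyl carbanion: pKₐ(CH₄) ≈ 48 — unstabilised carbanion; the worst conceivable leaving group
Reversing gives the worst-to-best order requested.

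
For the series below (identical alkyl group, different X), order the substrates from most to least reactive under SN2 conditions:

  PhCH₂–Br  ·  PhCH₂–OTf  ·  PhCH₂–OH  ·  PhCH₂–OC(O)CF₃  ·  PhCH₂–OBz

PhCH₂–OTf > PhCH₂–Br > PhCH₂–OC(O)CF₃ > PhCH₂–OBz > PhCH₂–OH

The skeletons are identical, so relative rate is governed entirely by leaving-group ability.
The more stable X⁻ (or X) is on its own — i.e. the weaker a base it is — the better a leaving group it makes.
PhCH₂–OTf loses OTf⁻: pKₐ(CF₃SO₃H (triflic acid)) ≈ -14
PhCH₂–Br loses Br⁻: pKₐ(HBr) ≈ -9
PhCH₂–OC(O)CF₃ loses CF₃COO⁻: pKₐ(CF₃COOH) ≈ 0.2
PhCH₂–OBz loses PhCOO⁻: pKₐ(C₆H₅COOH) ≈ 4.2
PhCH₂–OH loses OH⁻: pKₐ(H₂O) ≈ 15.7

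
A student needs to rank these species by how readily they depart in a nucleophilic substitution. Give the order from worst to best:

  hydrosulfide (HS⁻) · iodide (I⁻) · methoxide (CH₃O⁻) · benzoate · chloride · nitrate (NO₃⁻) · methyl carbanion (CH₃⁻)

methyl carbanion (CH₃⁻) < methoxide (CH₃O⁻) < hydrosulfide (HS⁻) < benzoate < nitrate (NO₃⁻) < chloride < iodide (I⁻)

Leaving-group ability tracks the stability of the departed species; conjugate-acid pKₐ is the usual yardstick (lower pKₐ → better LG).
iodide (I⁻): pKₐ(HI) ≈ -10 — large, highly polarisable; very weak base
chloride: pKₐ(HCl) ≈ -7 — moderately weak base
nitrate (NO₃⁻): pKₐ(HNO₃) ≈ -1.3 — resonance-delocalised over three oxygens
benzoate: pKₐ(C₆H₅COOH) ≈ 4.2 — aryl carboxylate
hydrosulfide (HS⁻): pKₐ(H₂S) ≈ 7 — larger and more polarisable than the oxygen analogue
methoxide (CH₃O⁻): pKₐ(CH₃OH) ≈ 15.5 — strong base; alkoxides do not leave unassisted
methyl carbanion (CH₃⁻): pKₐ(CH₄) ≈ 48
The question asks for worst first, so the sequence is read in increasing leaving-group ability.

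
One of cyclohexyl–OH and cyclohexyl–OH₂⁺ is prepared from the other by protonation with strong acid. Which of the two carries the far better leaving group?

cyclohexyl–OH₂⁺

From cyclohexyl–OH the departing group would be OH⁻ (pKₐ(H₂O) ≈ 15.7). Strong base; essentially never leaves without prior activation.
From cyclohexyl–OH₂⁺ the leaving group is H₂O (pKₐ(H₃O⁺) ≈ -1.7). Neutral; leaves from a protonated alcohol (R–OH₂⁺).
Protonation with strong acid works by converting the leaving group from hydroxide to neutral water, making cyclohexyl–OH₂⁺ enormously more reactive.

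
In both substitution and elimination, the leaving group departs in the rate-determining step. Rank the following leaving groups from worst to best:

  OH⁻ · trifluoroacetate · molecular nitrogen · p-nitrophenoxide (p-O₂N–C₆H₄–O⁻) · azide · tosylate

OH⁻ < p-nitrophenoxide (p-O₂N–C₆H₄–O⁻) < azide < trifluoroacetate < tosylate < molecular nitrogen

Rank by basicity of the departing species: weakest base leaves most easily.
molecular nitrogen: no meaningful conjugate acid; N₂ departs as an exceptionally stable neutral molecule
tosylate: pKₐ(p-CH₃C₆H₄SO₃H (TsOH)) ≈ -2.8
trifluoroacetate: pKₐ(CF₃COOH) ≈ 0.2
azide: pKₐ(HN₃) ≈ 4.7
p-nitrophenoxide (p-O₂N–C₆H₄–O⁻): pKₐ(p-nitrophenol) ≈ 7.2
OH⁻: pKₐ(H₂O) ≈ 15.7
Listed from poorest to best leaving group as asked.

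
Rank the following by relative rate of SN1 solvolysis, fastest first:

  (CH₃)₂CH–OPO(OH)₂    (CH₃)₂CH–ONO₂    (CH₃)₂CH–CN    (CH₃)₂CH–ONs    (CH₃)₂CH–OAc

(CH₃)₂CH–ONs > (CH₃)₂CH–ONO₂ > (CH₃)₂CH–OPO(OH)₂ > (CH₃)₂CH–OAc > (CH₃)₂CH–CN

The skeletons are identical, so relative rate is governed entirely by leaving-group ability.
Rank by basicity of the departing species: weakest base leaves most easily.
(CH₃)₂CH–ONs loses ONs⁻: pKₐ(p-O₂NC₆H₄SO₃H) ≈ -3.5
(CH₃)₂CH–ONO₂ loses NO₃⁻: pKₐ(HNO₃) ≈ -1.3
(CH₃)₂CH–OPO(OH)₂ loses H₂PO₄⁻: pKₐ(H₃PO₄) ≈ 2.1
(CH₃)₂CH–OAc loses AcO⁻: pKₐ(CH₃COOH) ≈ 4.8
(CH₃)₂CH–CN loses CN⁻: pKₐ(HCN) ≈ 9.2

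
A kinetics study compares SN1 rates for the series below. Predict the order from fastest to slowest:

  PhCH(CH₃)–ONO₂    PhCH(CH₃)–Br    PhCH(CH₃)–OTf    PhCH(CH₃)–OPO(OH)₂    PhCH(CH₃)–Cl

PhCH(CH₃)–OTf > PhCH(CH₃)–Br > PhCH(CH₃)–Cl > PhCH(CH₃)–ONO₂ > PhCH(CH₃)–OPO(OH)₂

With the same alkyl group throughout, only the leaving group differentiates the rates.
Rank by basicity of the departing species: weakest base leaves most easily.
PhCH(CH₃)–OTf loses OTf⁻: pKₐ(CF₃SO₃H (triflic acid)) ≈ -14
PhCH(CH₃)–Br loses Br⁻: pKₐ(HBr) ≈ -9
PhCH(CH₃)–Cl loses Cl⁻: pKₐ(HCl) ≈ -7
PhCH(CH₃)–ONO₂ loses NO₃⁻: pKₐ(HNO₃) ≈ -1.3
PhCH(CH₃)–OPO(OH)₂ loses H₂PO₄⁻: pKₐ(H₃PO₄) ≈ 2.1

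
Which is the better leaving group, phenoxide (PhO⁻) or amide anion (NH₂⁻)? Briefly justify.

phenoxide (PhO⁻)

phenoxide (PhO⁻) is the better leaving group.
pKₐ(C₆H₅OH (phenol)) ≈ 10 versus pKₐ(NH₃) ≈ 38: phenoxide (PhO⁻) is the much weaker base.
Resonance into the ring helps, but still a poor LG.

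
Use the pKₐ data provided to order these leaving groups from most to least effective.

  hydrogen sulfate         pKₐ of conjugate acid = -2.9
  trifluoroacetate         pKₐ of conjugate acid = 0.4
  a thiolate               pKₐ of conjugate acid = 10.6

Lower conjugate-acid pKₐ ⇒ weaker base ⇒ better leaving group.
Sorting by the given values: hydrogen sulfate (-2.9), trifluoroacetate (0.4), a thiolate (10.6).

hydrogen sulfate > trifluoroacetate > a thiolate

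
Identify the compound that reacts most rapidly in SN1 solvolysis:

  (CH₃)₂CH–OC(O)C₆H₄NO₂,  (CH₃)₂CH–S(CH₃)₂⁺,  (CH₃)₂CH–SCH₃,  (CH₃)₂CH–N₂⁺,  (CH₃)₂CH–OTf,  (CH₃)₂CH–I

With the same alkyl group throughout, only the leaving group differentiates the rates.
Leaving-group ability tracks the stability of the departed species; conjugate-acid pKₐ is the usual yardstick (lower pKₐ → better LG).
(CH₃)₂CH–N₂⁺ loses N₂: no meaningful conjugate acid; N₂ departs as an exceptionally stable neutral molecule
(CH₃)₂CH–OTf loses OTf⁻: pKₐ(CF₃SO₃H (triflic acid)) ≈ -14
(CH₃)₂CH–I loses I⁻: pKₐ(HI) ≈ -10
(CH₃)₂CH–S(CH₃)₂⁺ loses SR'₂: pKₐ(R'₂SH⁺) ≈ -7
(CH₃)₂CH–OC(O)C₆H₄NO₂ loses p-O₂N–C₆H₄–COO⁻: pKₐ(p-nitrobenzoic acid) ≈ 3.4
(CH₃)₂CH–SCH₃ loses RS⁻: pKₐ(RSH (a thiol)) ≈ 10.5

(CH₃)₂CH–N₂⁺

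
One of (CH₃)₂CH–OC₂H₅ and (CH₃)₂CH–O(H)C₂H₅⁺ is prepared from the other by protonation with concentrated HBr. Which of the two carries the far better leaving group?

From (CH₃)₂CH–OC₂H₅ the departing group would be CH₃CH₂O⁻ (pKₐ(CH₃CH₂OH) ≈ 16). Strong base; alkoxides do not leave unassisted.
From (CH₃)₂CH–O(H)C₂H₅⁺ the leaving group is R'OH (pKₐ(R'OH₂⁺) ≈ -2.4). Neutral; leaves from a protonated ether (an oxonium ion, R–O(H)R'⁺).
Protonation with concentrated HBr works by allowing neutral ethanol, rather than ethoxide, to depart, making (CH₃)₂CH–O(H)C₂H₅⁺ enormously more reactive.

(CH₃)₂CH–O(H)C₂H₅⁺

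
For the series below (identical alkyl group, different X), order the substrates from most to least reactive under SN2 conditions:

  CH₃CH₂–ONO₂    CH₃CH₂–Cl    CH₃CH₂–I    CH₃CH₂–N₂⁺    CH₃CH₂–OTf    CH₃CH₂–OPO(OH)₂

CH₃CH₂–N₂⁺ > CH₃CH₂–OTf > CH₃CH₂–I > CH₃CH₂–Cl > CH₃CH₂–ONO₂ > CH₃CH₂–OPO(OH)₂

Identical carbon frameworks mean the comparison reduces to leaving-group quality.
Leaving-group ability tracks the stability of the departed species; conjugate-acid pKₐ is the usual yardstick (lower pKₐ → better LG).
CH₃CH₂–N₂⁺ loses N₂: no meaningful conjugate acid; N₂ departs as an exceptionally stable neutral molecule
CH₃CH₂–OTf loses OTf⁻: pKₐ(CF₃SO₃H (triflic acid)) ≈ -14
CH₃CH₂–I loses I⁻: pKₐ(HI) ≈ -10
CH₃CH₂–Cl loses Cl⁻: pKₐ(HCl) ≈ -7
CH₃CH₂–ONO₂ loses NO₃⁻: pKₐ(HNO₃) ≈ -1.3
CH₃CH₂–OPO(OH)₂ loses H₂PO₄⁻: pKₐ(H₃PO₄) ≈ 2.1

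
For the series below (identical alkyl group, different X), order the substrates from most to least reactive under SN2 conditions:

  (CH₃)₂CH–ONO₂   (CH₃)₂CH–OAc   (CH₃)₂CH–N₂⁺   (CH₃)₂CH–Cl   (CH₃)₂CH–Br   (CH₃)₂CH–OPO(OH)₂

(CH₃)₂CH–N₂⁺ > (CH₃)₂CH–Br > (CH₃)₂CH–Cl > (CH₃)₂CH–ONO₂ > (CH₃)₂CH–OPO(OH)₂ > (CH₃)₂CH–OAc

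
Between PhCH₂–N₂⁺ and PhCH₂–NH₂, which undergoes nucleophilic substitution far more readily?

PhCH₂–N₂⁺

From PhCH₂–NH₂ the departing group would be NH₂⁻ (pKₐ(NH₃) ≈ 38). Extremely strong base; never a leaving group.
From PhCH₂–N₂⁺ the leaving group is N₂ (no meaningful conjugate acid; N₂ departs as an exceptionally stable neutral molecule).
(In practice PhCH₂–N₂⁺ is made from PhCH₂–NH₂ by diazotisation (NaNO₂ / HCl, 0 °C), generating a diazonium salt that expels N₂.)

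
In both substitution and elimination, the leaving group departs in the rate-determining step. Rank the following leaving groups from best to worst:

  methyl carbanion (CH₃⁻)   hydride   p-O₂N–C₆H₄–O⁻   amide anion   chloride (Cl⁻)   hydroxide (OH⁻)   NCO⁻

chloride (Cl⁻) > NCO⁻ > p-O₂N–C₆H₄–O⁻ > hydroxide (OH⁻) > hydride > amide anion > methyl carbanion (CH₃⁻)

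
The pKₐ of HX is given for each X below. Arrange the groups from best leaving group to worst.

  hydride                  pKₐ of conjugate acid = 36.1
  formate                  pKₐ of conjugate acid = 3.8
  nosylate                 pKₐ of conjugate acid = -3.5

Lower conjugate-acid pKₐ ⇒ weaker base ⇒ better leaving group.
Sorting by the given values: nosylate (-3.5), formate (3.8), hydride (36.1).

nosylate > formate > hydride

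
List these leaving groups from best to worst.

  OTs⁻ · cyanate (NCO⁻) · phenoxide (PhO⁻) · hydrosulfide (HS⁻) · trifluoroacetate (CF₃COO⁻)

OTs⁻: pKₐ(p-CH₃C₆H₄SO₃H (TsOH)) ≈ -2.8 — resonance-delocalised arenesulfonate
trifluoroacetate (CF₃COO⁻): pKₐ(CF₃COOH) ≈ 0.2 — strongly electron-withdrawing CF₃ stabilises the carboxylate
cyanate (NCO⁻): pKₐ(HOCN) ≈ 3.5 — resonance between N and O
hydrosulfide (HS⁻): pKₐ(H₂S) ≈ 7
phenoxide (PhO⁻): pKₐ(C₆H₅OH (phenol)) ≈ 10

OTs⁻ > trifluoroacetate (CF₃COO⁻) > cyanate (NCO⁻) > hydrosulfide (HS⁻) > phenoxide (PhO⁻)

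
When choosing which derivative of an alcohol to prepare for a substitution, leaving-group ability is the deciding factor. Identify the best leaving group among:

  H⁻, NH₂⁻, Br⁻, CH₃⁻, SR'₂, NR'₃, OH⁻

Br⁻

The more stable X⁻ (or X) is on its own — i.e. the weaker a base it is — the better a leaving group it makes.
Br⁻: pKₐ(HBr) ≈ -9
SR'₂: pKₐ(R'₂SH⁺) ≈ -7
NR'₃: pKₐ(R'₃NH⁺) ≈ 10.7
OH⁻: pKₐ(H₂O) ≈ 15.7
H⁻: pKₐ(H₂) ≈ 36
NH₂⁻: pKₐ(NH₃) ≈ 38
CH₃⁻: pKₐ(CH₄) ≈ 48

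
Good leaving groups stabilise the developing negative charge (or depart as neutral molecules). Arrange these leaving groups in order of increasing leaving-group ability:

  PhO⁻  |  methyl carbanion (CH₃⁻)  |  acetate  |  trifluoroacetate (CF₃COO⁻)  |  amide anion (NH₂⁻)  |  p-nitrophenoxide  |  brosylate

methyl carbanion (CH₃⁻) < amide anion (NH₂⁻) < PhO⁻ < p-nitrophenoxide < acetate < trifluoroacetate (CF₃COO⁻) < brosylate

Leaving-group ability tracks the stability of the departed species; conjugate-acid pKₐ is the usual yardstick (lower pKₐ → better LG).
brosylate: pKₐ(p-BrC₆H₄SO₃H) ≈ -2.8 — arenesulfonate with a p-bromo substituent
trifluoroacetate (CF₃COO⁻): pKₐ(CF₃COOH) ≈ 0.2 — strongly electron-withdrawing CF₃ stabilises the carboxylate
acetate: pKₐ(CH₃COOH) ≈ 4.8 — resonance-stabilised but still a weak base
p-nitrophenoxide: pKₐ(p-nitrophenol) ≈ 7.2 — nitro group delocalises the charge; the classic chromogenic LG
PhO⁻: pKₐ(C₆H₅OH (phenol)) ≈ 10 — resonance into the ring helps, but still a poor LG
amide anion (NH₂⁻): pKₐ(NH₃) ≈ 38
methyl carbanion (CH₃⁻): pKₐ(CH₄) ≈ 48
Listed from poorest to best leaving group as asked.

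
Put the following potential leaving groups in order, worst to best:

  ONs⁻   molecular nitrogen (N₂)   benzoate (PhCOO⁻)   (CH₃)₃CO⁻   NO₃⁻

(CH₃)₃CO⁻ < benzoate (PhCOO⁻) < NO₃⁻ < ONs⁻ < molecular nitrogen (N₂)

Rank by basicity of the departing species: weakest base leaves most easily.
molecular nitrogen (N₂): no meaningful conjugate acid; N₂ departs as an exceptionally stable neutral molecule
ONs⁻: pKₐ(p-O₂NC₆H₄SO₃H) ≈ -3.5
NO₃⁻: pKₐ(HNO₃) ≈ -1.3
benzoate (PhCOO⁻): pKₐ(C₆H₅COOH) ≈ 4.2
(CH₃)₃CO⁻: pKₐ(t-BuOH) ≈ 18
The question asks for worst first, so the sequence is read in increasing leaving-group ability.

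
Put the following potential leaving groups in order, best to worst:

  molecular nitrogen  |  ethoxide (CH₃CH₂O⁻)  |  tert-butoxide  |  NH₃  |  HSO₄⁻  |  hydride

Rank by basicity of the departing species: weakest base leaves most easily.
molecular nitrogen: no meaningful conjugate acid; N₂ departs as an exceptionally stable neutral molecule
HSO₄⁻: pKₐ(H₂SO₄) ≈ -3 — conjugate base of a strong mineral acid
NH₃: pKₐ(NH₄⁺) ≈ 9.2 — neutral but moderately basic; leaves from R–NH₃⁺
ethoxide (CH₃CH₂O⁻): pKₐ(CH₃CH₂OH) ≈ 16 — strong base; alkoxides do not leave unassisted
tert-butoxide: pKₐ(t-BuOH) ≈ 18 — bulky, strongly basic alkoxide
hydride: pKₐ(H₂) ≈ 36 — extremely strong base; leaves only in special hydride-transfer contexts

molecular nitrogen > HSO₄⁻ > NH₃ > ethoxide (CH₃CH₂O⁻) > tert-butoxide > hydride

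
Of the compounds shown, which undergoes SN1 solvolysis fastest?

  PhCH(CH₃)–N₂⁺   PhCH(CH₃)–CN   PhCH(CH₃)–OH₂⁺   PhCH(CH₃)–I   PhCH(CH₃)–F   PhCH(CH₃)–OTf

The skeletons are identical, so relative rate is governed entirely by leaving-group ability.
Rank by basicity of the departing species: weakest base leaves most easily.
PhCH(CH₃)–N₂⁺ loses N₂: no meaningful conjugate acid; N₂ departs as an exceptionally stable neutral molecule
PhCH(CH₃)–OTf loses OTf⁻: pKₐ(CF₃SO₃H (triflic acid)) ≈ -14
PhCH(CH₃)–I loses I⁻: pKₐ(HI) ≈ -10
PhCH(CH₃)–OH₂⁺ loses H₂O: pKₐ(H₃O⁺) ≈ -1.7
PhCH(CH₃)–F loses F⁻: pKₐ(HF) ≈ 3.2
PhCH(CH₃)–CN loses CN⁻: pKₐ(HCN) ≈ 9.2

PhCH(CH₃)–N₂⁺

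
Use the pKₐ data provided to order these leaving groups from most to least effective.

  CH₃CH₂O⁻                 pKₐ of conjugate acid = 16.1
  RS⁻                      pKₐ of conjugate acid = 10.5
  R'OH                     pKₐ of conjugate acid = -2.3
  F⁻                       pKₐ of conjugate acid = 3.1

R'OH > F⁻ > RS⁻ > CH₃CH₂O⁻

Lower conjugate-acid pKₐ ⇒ weaker base ⇒ better leaving group.
Sorting by the given values: R'OH (-2.3), F⁻ (3.1), RS⁻ (10.5), CH₃CH₂O⁻ (16.1).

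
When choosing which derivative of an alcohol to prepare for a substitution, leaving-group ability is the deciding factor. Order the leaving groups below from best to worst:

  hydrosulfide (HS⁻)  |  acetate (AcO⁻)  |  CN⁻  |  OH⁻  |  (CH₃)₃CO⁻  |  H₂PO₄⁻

H₂PO₄⁻ > acetate (AcO⁻) > hydrosulfide (HS⁻) > CN⁻ > OH⁻ > (CH₃)₃CO⁻

Rank by basicity of the departing species: weakest base leaves most easily.
H₂PO₄⁻: pKₐ(H₃PO₄) ≈ 2.1
acetate (AcO⁻): pKₐ(CH₃COOH) ≈ 4.8
hydrosulfide (HS⁻): pKₐ(H₂S) ≈ 7
CN⁻: pKₐ(HCN) ≈ 9.2
OH⁻: pKₐ(H₂O) ≈ 15.7
(CH₃)₃CO⁻: pKₐ(t-BuOH) ≈ 18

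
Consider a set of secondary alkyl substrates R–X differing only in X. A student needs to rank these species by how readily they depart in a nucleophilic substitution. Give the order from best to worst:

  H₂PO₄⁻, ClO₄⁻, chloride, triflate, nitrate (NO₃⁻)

triflate > ClO₄⁻ > chloride > nitrate (NO₃⁻) > H₂PO₄⁻

triflate: pKₐ(CF₃SO₃H (triflic acid)) ≈ -14 — charge spread over three oxygens and a CF₃ group; the premier leaving group in synthesis
ClO₄⁻: pKₐ(HClO₄) ≈ -10 — extremely weak base; rarely used for safety reasons
chloride: pKₐ(HCl) ≈ -7 — moderately weak base
nitrate (NO₃⁻): pKₐ(HNO₃) ≈ -1.3
H₂PO₄⁻: pKₐ(H₃PO₄) ≈ 2.1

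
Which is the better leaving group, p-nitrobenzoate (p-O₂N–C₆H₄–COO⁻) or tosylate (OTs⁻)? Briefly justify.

tosylate (OTs⁻) is the better leaving group.
pKₐ(p-CH₃C₆H₄SO₃H (TsOH)) ≈ -2.8 versus pKₐ(p-nitrobenzoic acid) ≈ 3.4: tosylate (OTs⁻) is the much weaker base.
Resonance-delocalised arenesulfonate.

tosylate (OTs⁻)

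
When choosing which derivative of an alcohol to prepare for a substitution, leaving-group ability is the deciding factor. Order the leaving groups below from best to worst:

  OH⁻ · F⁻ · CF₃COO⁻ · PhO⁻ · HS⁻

A good leaving group is a weak base: the lower the pKₐ of its conjugate acid, the more readily it departs.
CF₃COO⁻: pKₐ(CF₃COOH) ≈ 0.2
F⁻: pKₐ(HF) ≈ 3.2
HS⁻: pKₐ(H₂S) ≈ 7 — larger and more polarisable than the oxygen analogue
PhO⁻: pKₐ(C₆H₅OH (phenol)) ≈ 10
OH⁻: pKₐ(H₂O) ≈ 15.7 — strong base; essentially never leaves without prior activation

CF₃COO⁻ > F⁻ > HS⁻ > PhO⁻ > OH⁻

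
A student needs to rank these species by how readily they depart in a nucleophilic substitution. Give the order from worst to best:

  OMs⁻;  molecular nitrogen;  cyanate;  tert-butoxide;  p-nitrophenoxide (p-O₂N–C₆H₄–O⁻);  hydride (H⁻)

The more stable X⁻ (or X) is on its own — i.e. the weaker a base it is — the better a leaving group it makes.
molecular nitrogen: no meaningful conjugate acid; N₂ departs as an exceptionally stable neutral molecule
OMs⁻: pKₐ(CH₃SO₃H (MsOH)) ≈ -1.9 — resonance-delocalised alkanesulfonate
cyanate: pKₐ(HOCN) ≈ 3.5
p-nitrophenoxide (p-O₂N–C₆H₄–O⁻): pKₐ(p-nitrophenol) ≈ 7.2 — nitro group delocalises the charge; the classic chromogenic LG
tert-butoxide: pKₐ(t-BuOH) ≈ 18 — bulky, strongly basic alkoxide
hydride (H⁻): pKₐ(H₂) ≈ 36 — extremely strong base; leaves only in special hydride-transfer contexts
Reversing gives the worst-to-best order requested.

hydride (H⁻) < tert-butoxide < p-nitrophenoxide (p-O₂N–C₆H₄–O⁻) < cyanate < OMs⁻ < molecular nitrogen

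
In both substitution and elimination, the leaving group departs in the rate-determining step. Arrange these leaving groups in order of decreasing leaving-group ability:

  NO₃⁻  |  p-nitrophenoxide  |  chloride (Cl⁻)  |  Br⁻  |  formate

Br⁻: pKₐ(HBr) ≈ -9
chloride (Cl⁻): pKₐ(HCl) ≈ -7
NO₃⁻: pKₐ(HNO₃) ≈ -1.3
formate: pKₐ(HCOOH) ≈ 3.8
p-nitrophenoxide: pKₐ(p-nitrophenol) ≈ 7.2

Br⁻ > chloride (Cl⁻) > NO₃⁻ > formate > p-nitrophenoxide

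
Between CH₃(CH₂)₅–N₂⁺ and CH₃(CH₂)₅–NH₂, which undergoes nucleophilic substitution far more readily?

From CH₃(CH₂)₅–NH₂ the departing group would be NH₂⁻ (pKₐ(NH₃) ≈ 38). Extremely strong base; never a leaving group.
From CH₃(CH₂)₅–N₂⁺ the leaving group is N₂ (no meaningful conjugate acid; N₂ departs as an exceptionally stable neutral molecule).
(In practice CH₃(CH₂)₅–N₂⁺ is made from CH₃(CH₂)₅–NH₂ by diazotisation (NaNO₂ / HCl, 0 °C), generating a diazonium salt that expels N₂.)

CH₃(CH₂)₅–N₂⁺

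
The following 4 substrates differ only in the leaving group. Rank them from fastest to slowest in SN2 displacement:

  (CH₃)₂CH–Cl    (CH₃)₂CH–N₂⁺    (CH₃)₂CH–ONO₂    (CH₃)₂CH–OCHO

(CH₃)₂CH–N₂⁺ > (CH₃)₂CH–Cl > (CH₃)₂CH–ONO₂ > (CH₃)₂CH–OCHO

The skeletons are identical, so relative rate is governed entirely by leaving-group ability.
A good leaving group is a weak base: the lower the pKₐ of its conjugate acid, the more readily it departs.
(CH₃)₂CH–N₂⁺ loses N₂: no meaningful conjugate acid; N₂ departs as an exceptionally stable neutral molecule
(CH₃)₂CH–Cl loses Cl⁻: pKₐ(HCl) ≈ -7
(CH₃)₂CH–ONO₂ loses NO₃⁻: pKₐ(HNO₃) ≈ -1.3
(CH₃)₂CH–OCHO loses HCOO⁻: pKₐ(HCOOH) ≈ 3.8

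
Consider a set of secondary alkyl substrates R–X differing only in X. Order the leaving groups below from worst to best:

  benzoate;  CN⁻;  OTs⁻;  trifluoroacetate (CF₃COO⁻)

OTs⁻: pKₐ(p-CH₃C₆H₄SO₃H (TsOH)) ≈ -2.8
trifluoroacetate (CF₃COO⁻): pKₐ(CF₃COOH) ≈ 0.2
benzoate: pKₐ(C₆H₅COOH) ≈ 4.2 — aryl carboxylate
CN⁻: pKₐ(HCN) ≈ 9.2 — sp carbon stabilises the charge somewhat, but still a poor LG
Reversing gives the worst-to-best order requested.

CN⁻ < benzoate < trifluoroacetate (CF₃COO⁻) < OTs⁻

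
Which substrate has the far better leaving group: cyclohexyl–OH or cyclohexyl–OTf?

From cyclohexyl–OH the departing group would be OH⁻ (pKₐ(H₂O) ≈ 15.7). Strong base; essentially never leaves without prior activation.
From cyclohexyl–OTf the leaving group is OTf⁻ (pKₐ(CF₃SO₃H (triflic acid)) ≈ -14). Charge spread over three oxygens and a CF₃ group; the premier leaving group in synthesis.
(In practice cyclohexyl–OTf is made from cyclohexyl–OH by treatment with Tf₂O / 2,6-lutidine, converting the hydroxyl into a triflate.)

cyclohexyl–OTf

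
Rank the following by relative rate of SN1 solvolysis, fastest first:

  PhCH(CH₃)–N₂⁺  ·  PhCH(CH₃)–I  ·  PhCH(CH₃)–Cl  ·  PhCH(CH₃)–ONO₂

PhCH(CH₃)–N₂⁺ > PhCH(CH₃)–I > PhCH(CH₃)–Cl > PhCH(CH₃)–ONO₂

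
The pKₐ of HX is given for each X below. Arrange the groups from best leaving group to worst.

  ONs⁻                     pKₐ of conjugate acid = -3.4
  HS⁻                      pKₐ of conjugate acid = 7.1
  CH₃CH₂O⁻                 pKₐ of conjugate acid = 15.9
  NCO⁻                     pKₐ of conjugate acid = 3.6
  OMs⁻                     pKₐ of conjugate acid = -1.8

ONs⁻ > OMs⁻ > NCO⁻ > HS⁻ > CH₃CH₂O⁻

Lower conjugate-acid pKₐ ⇒ weaker base ⇒ better leaving group.
Sorting by the given values: ONs⁻ (-3.4), OMs⁻ (-1.8), NCO⁻ (3.6), HS⁻ (7.1), CH₃CH₂O⁻ (15.9).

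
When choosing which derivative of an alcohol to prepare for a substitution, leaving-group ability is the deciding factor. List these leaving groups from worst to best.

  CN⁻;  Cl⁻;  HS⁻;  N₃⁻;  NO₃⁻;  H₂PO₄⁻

CN⁻ < HS⁻ < N₃⁻ < H₂PO₄⁻ < NO₃⁻ < Cl⁻

The more stable X⁻ (or X) is on its own — i.e. the weaker a base it is — the better a leaving group it makes.
Cl⁻: pKₐ(HCl) ≈ -7
NO₃⁻: pKₐ(HNO₃) ≈ -1.3
H₂PO₄⁻: pKₐ(H₃PO₄) ≈ 2.1
N₃⁻: pKₐ(HN₃) ≈ 4.7
HS⁻: pKₐ(H₂S) ≈ 7
CN⁻: pKₐ(HCN) ≈ 9.2
The question asks for worst first, so the sequence is read in increasing leaving-group ability.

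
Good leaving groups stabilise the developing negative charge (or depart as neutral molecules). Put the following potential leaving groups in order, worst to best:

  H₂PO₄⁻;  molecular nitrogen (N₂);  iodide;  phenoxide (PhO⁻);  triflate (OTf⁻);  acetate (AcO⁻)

phenoxide (PhO⁻) < acetate (AcO⁻) < H₂PO₄⁻ < iodide < triflate (OTf⁻) < molecular nitrogen (N₂)

A good leaving group is a weak base: the lower the pKₐ of its conjugate acid, the more readily it departs.
molecular nitrogen (N₂): no meaningful conjugate acid; N₂ departs as an exceptionally stable neutral molecule
triflate (OTf⁻): pKₐ(CF₃SO₃H (triflic acid)) ≈ -14
iodide: pKₐ(HI) ≈ -10
H₂PO₄⁻: pKₐ(H₃PO₄) ≈ 2.1
acetate (AcO⁻): pKₐ(CH₃COOH) ≈ 4.8
phenoxide (PhO⁻): pKₐ(C₆H₅OH (phenol)) ≈ 10
The question asks for worst first, so the sequence is read in increasing leaving-group ability.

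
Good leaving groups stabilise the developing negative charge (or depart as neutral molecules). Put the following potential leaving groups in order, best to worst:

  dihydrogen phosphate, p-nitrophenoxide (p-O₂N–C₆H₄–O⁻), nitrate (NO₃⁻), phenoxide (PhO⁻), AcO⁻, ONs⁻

ONs⁻: pKₐ(p-O₂NC₆H₄SO₃H) ≈ -3.5
nitrate (NO₃⁻): pKₐ(HNO₃) ≈ -1.3
dihydrogen phosphate: pKₐ(H₃PO₄) ≈ 2.1
AcO⁻: pKₐ(CH₃COOH) ≈ 4.8
p-nitrophenoxide (p-O₂N–C₆H₄–O⁻): pKₐ(p-nitrophenol) ≈ 7.2
phenoxide (PhO⁻): pKₐ(C₆H₅OH (phenol)) ≈ 10

ONs⁻ > nitrate (NO₃⁻) > dihydrogen phosphate > AcO⁻ > p-nitrophenoxide (p-O₂N–C₆H₄–O⁻) > phenoxide (PhO⁻)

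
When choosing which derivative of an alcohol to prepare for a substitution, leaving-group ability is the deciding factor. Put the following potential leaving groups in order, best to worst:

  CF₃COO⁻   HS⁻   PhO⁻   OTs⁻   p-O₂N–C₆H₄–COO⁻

OTs⁻: pKₐ(p-CH₃C₆H₄SO₃H (TsOH)) ≈ -2.8
CF₃COO⁻: pKₐ(CF₃COOH) ≈ 0.2
p-O₂N–C₆H₄–COO⁻: pKₐ(p-nitrobenzoic acid) ≈ 3.4
HS⁻: pKₐ(H₂S) ≈ 7
PhO⁻: pKₐ(C₆H₅OH (phenol)) ≈ 10

OTs⁻ > CF₃COO⁻ > p-O₂N–C₆H₄–COO⁻ > HS⁻ > PhO⁻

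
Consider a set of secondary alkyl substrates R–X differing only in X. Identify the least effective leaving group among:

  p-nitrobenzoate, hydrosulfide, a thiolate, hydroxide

Leaving-group ability tracks the stability of the departed species; conjugate-acid pKₐ is the usual yardstick (lower pKₐ → better LG).
p-nitrobenzoate: pKₐ(p-nitrobenzoic acid) ≈ 3.4
hydrosulfide: pKₐ(H₂S) ≈ 7
a thiolate: pKₐ(RSH (a thiol)) ≈ 10.5
hydroxide: pKₐ(H₂O) ≈ 15.7

hydroxide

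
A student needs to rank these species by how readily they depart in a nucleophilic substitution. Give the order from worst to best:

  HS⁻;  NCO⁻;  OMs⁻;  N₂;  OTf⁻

HS⁻ < NCO⁻ < OMs⁻ < OTf⁻ < N₂

N₂: no meaningful conjugate acid; N₂ departs as an exceptionally stable neutral molecule
OTf⁻: pKₐ(CF₃SO₃H (triflic acid)) ≈ -14
OMs⁻: pKₐ(CH₃SO₃H (MsOH)) ≈ -1.9
NCO⁻: pKₐ(HOCN) ≈ 3.5 — resonance between N and O
HS⁻: pKₐ(H₂S) ≈ 7 — larger and more polarisable than the oxygen analogue
Reversing gives the worst-to-best order requested.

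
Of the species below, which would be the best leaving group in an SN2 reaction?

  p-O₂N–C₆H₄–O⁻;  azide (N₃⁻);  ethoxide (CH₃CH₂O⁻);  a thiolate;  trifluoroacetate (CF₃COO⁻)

Rank by basicity of the departing species: weakest base leaves most easily.
trifluoroacetate (CF₃COO⁻): pKₐ(CF₃COOH) ≈ 0.2
azide (N₃⁻): pKₐ(HN₃) ≈ 4.7
p-O₂N–C₆H₄–O⁻: pKₐ(p-nitrophenol) ≈ 7.2
a thiolate: pKₐ(RSH (a thiol)) ≈ 10.5
ethoxide (CH₃CH₂O⁻): pKₐ(CH₃CH₂OH) ≈ 16

trifluoroacetate (CF₃COO⁻)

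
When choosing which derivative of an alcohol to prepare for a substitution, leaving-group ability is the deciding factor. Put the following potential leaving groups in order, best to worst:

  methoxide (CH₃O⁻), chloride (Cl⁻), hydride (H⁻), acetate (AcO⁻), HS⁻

chloride (Cl⁻) > acetate (AcO⁻) > HS⁻ > methoxide (CH₃O⁻) > hydride (H⁻)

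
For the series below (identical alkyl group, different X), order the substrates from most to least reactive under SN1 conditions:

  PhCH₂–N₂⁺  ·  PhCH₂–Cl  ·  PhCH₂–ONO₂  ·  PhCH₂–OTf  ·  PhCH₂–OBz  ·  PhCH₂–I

PhCH₂–N₂⁺ > PhCH₂–OTf > PhCH₂–I > PhCH₂–Cl > PhCH₂–ONO₂ > PhCH₂–OBz

Identical carbon frameworks mean the comparison reduces to leaving-group quality.
A good leaving group is a weak base: the lower the pKₐ of its conjugate acid, the more readily it departs.
PhCH₂–N₂⁺ loses N₂: no meaningful conjugate acid; N₂ departs as an exceptionally stable neutral molecule
PhCH₂–OTf loses OTf⁻: pKₐ(CF₃SO₃H (triflic acid)) ≈ -14
PhCH₂–I loses I⁻: pKₐ(HI) ≈ -10
PhCH₂–Cl loses Cl⁻: pKₐ(HCl) ≈ -7
PhCH₂–ONO₂ loses NO₃⁻: pKₐ(HNO₃) ≈ -1.3
PhCH₂–OBz loses PhCOO⁻: pKₐ(C₆H₅COOH) ≈ 4.2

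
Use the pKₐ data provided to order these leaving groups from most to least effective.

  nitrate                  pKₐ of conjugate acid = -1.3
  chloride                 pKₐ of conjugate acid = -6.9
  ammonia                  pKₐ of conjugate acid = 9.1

chloride > nitrate > ammonia

Lower conjugate-acid pKₐ ⇒ weaker base ⇒ better leaving group.
Sorting by the given values: chloride (-6.9), nitrate (-1.3), ammonia (9.1).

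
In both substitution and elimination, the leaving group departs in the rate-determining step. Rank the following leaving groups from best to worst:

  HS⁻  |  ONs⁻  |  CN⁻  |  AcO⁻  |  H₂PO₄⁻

ONs⁻: pKₐ(p-O₂NC₆H₄SO₃H) ≈ -3.5
H₂PO₄⁻: pKₐ(H₃PO₄) ≈ 2.1 — moderate base; biological leaving group after further activation
AcO⁻: pKₐ(CH₃COOH) ≈ 4.8
HS⁻: pKₐ(H₂S) ≈ 7 — larger and more polarisable than the oxygen analogue
CN⁻: pKₐ(HCN) ≈ 9.2

ONs⁻ > H₂PO₄⁻ > AcO⁻ > HS⁻ > CN⁻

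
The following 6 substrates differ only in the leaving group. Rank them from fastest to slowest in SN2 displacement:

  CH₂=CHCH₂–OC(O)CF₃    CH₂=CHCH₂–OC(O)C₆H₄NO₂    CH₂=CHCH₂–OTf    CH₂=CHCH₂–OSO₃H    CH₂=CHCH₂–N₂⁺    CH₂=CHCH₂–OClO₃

CH₂=CHCH₂–N₂⁺ > CH₂=CHCH₂–OTf > CH₂=CHCH₂–OClO₃ > CH₂=CHCH₂–OSO₃H > CH₂=CHCH₂–OC(O)CF₃ > CH₂=CHCH₂–OC(O)C₆H₄NO₂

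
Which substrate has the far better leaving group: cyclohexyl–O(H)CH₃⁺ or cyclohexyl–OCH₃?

From cyclohexyl–OCH₃ the departing group would be CH₃O⁻ (pKₐ(CH₃OH) ≈ 15.5). Strong base; alkoxides do not leave unassisted.
From cyclohexyl–O(H)CH₃⁺ the leaving group is R'OH (pKₐ(R'OH₂⁺) ≈ -2.4). Neutral; leaves from a protonated ether (an oxonium ion, R–O(H)R'⁺).
(In practice cyclohexyl–O(H)CH₃⁺ is made from cyclohexyl–OCH₃ by protonation with concentrated HI, allowing neutral methanol, rather than methoxide, to depart.)

cyclohexyl–O(H)CH₃⁺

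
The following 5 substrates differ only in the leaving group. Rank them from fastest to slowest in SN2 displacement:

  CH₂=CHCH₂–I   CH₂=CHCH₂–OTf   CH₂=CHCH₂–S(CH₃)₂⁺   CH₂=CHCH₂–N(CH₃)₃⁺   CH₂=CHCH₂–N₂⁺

Same R in every case — rank the leaving groups.
A good leaving group is a weak base: the lower the pKₐ of its conjugate acid, the more readily it departs.
CH₂=CHCH₂–N₂⁺ loses N₂: no meaningful conjugate acid; N₂ departs as an exceptionally stable neutral molecule
CH₂=CHCH₂–OTf loses OTf⁻: pKₐ(CF₃SO₃H (triflic acid)) ≈ -14
CH₂=CHCH₂–I loses I⁻: pKₐ(HI) ≈ -10
CH₂=CHCH₂–S(CH₃)₂⁺ loses SR'₂: pKₐ(R'₂SH⁺) ≈ -7
CH₂=CHCH₂–N(CH₃)₃⁺ loses NR'₃: pKₐ(R'₃NH⁺) ≈ 10.7

CH₂=CHCH₂–N₂⁺ > CH₂=CHCH₂–OTf > CH₂=CHCH₂–I > CH₂=CHCH₂–S(CH₃)₂⁺ > CH₂=CHCH₂–N(CH₃)₃⁺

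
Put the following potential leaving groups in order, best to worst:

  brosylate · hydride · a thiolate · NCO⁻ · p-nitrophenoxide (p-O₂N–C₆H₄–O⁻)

brosylate > NCO⁻ > p-nitrophenoxide (p-O₂N–C₆H₄–O⁻) > a thiolate > hydride

brosylate: pKₐ(p-BrC₆H₄SO₃H) ≈ -2.8
NCO⁻: pKₐ(HOCN) ≈ 3.5 — resonance between N and O
p-nitrophenoxide (p-O₂N–C₆H₄–O⁻): pKₐ(p-nitrophenol) ≈ 7.2 — nitro group delocalises the charge; the classic chromogenic LG
a thiolate: pKₐ(RSH (a thiol)) ≈ 10.5
hydride: pKₐ(H₂) ≈ 36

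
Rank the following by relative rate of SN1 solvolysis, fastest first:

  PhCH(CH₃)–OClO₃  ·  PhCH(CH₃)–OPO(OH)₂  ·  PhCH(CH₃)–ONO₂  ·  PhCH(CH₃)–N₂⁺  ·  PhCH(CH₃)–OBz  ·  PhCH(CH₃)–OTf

PhCH(CH₃)–N₂⁺ > PhCH(CH₃)–OTf > PhCH(CH₃)–OClO₃ > PhCH(CH₃)–ONO₂ > PhCH(CH₃)–OPO(OH)₂ > PhCH(CH₃)–OBz

Same R in every case — rank the leaving groups.
Leaving-group ability tracks the stability of the departed species; conjugate-acid pKₐ is the usual yardstick (lower pKₐ → better LG).
PhCH(CH₃)–N₂⁺ loses N₂: no meaningful conjugate acid; N₂ departs as an exceptionally stable neutral molecule
PhCH(CH₃)–OTf loses OTf⁻: pKₐ(CF₃SO₃H (triflic acid)) ≈ -14
PhCH(CH₃)–OClO₃ loses ClO₄⁻: pKₐ(HClO₄) ≈ -10
PhCH(CH₃)–ONO₂ loses NO₃⁻: pKₐ(HNO₃) ≈ -1.3
PhCH(CH₃)–OPO(OH)₂ loses H₂PO₄⁻: pKₐ(H₃PO₄) ≈ 2.1
PhCH(CH₃)–OBz loses PhCOO⁻: pKₐ(C₆H₅COOH) ≈ 4.2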